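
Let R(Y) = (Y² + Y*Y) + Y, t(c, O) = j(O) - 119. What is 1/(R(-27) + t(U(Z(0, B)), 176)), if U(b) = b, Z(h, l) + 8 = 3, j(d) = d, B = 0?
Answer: 1/1488 ≈ 0.00067204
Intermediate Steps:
Z(h, l) = -5 (Z(h, l) = -8 + 3 = -5)
t(c, O) = -119 + O (t(c, O) = O - 119 = -119 + O)
R(Y) = Y + 2*Y² (R(Y) = (Y² + Y²) + Y = 2*Y² + Y = Y + 2*Y²)
1/(R(-27) + t(U(Z(0, B)), 176)) = 1/(-27*(1 + 2*(-27)) + (-119 + 176)) = 1/(-27*(1 - 54) + 57) = 1/(-27*(-53) + 57) = 1/(1431 + 57) = 1/1488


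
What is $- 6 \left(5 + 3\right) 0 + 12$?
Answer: $12$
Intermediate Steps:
$- 6 \left(5 + 3\right) 0 + 12 = - 6 \cdot 8 \cdot 0 + 12 = \left(-6\right) 0 + 12 = 0 + 12 = 12$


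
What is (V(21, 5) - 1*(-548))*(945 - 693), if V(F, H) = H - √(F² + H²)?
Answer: 139356 - 252*√466 ≈ 1.3392e+5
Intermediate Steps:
(V(21, 5) - 1*(-548))*(945 - 693) = ((5 - √(21² + 5²)) - 1*(-548))*(945 - 693) = ((5 - √(441 + 25)) + 548)*252 = ((5 - √466) + 548)*252 = (553 - √466)*252 = 139356 - 252*√466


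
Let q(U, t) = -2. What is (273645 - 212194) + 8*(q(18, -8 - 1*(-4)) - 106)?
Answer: 60587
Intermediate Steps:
(273645 - 212194) + 8*(q(18, -8 - 1*(-4)) - 106) = (273645 - 212194) + 8*(-2 - 106) = 61451 + 8*(-108) = 61451 - 864 = 60587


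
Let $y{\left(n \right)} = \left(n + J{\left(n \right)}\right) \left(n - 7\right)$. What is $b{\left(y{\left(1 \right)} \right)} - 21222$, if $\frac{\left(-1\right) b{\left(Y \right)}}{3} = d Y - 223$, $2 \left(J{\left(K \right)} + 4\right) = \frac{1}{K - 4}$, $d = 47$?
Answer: $-23232$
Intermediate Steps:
$J{\left(K \right)} = -4 + \frac{1}{2 \left(-4 + K\right)}$ ($J{\left(K \right)} = -4 + \frac{1}{2 \left(K - 4\right)} = -4 + \frac{1}{2 \left(-4 + K\right)}$)
$y{\left(n \right)} = \left(-7 + n\right) \left(n + \frac{33 - 8 n}{2 \left(-4 + n\right)}\right)$ ($y{\left(n \right)} = \left(n + \frac{33 - 8 n}{2 \left(-4 + n\right)}\right) \left(n - 7\right) = \left(n + \frac{33 - 8 n}{2 \left(-4 + n\right)}\right) \left(-7 + n\right) = \left(-7 + n\right) \left(n + \frac{33 - 8 n}{2 \left(-4 + n\right)}\right)$)
$b{\left(Y \right)} = 669 - 141 Y$ ($b{\left(Y \right)} = - 3 \left(47 Y - 223\right) = - 3 \left(-223 + 47 Y\right) = 669 - 141 Y$)
$b{\left(y{\left(1 \right)} \right)} - 21222 = \left(669 - 141 \frac{-231 - 30 \cdot 1^{2} + 2 \cdot 1^{3} + 145 \cdot 1}{2 \left(-4 + 1\right)}\right) - 21222 = \left(669 - 141 \frac{-231 - 30 + 2 \cdot 1 + 145}{2 \left(-3\right)}\right) - 21222 = \left(669 - 141 \cdot \frac{1}{2} \left(- \frac{1}{3}\right) \left(-231 - 30 + 2 + 145\right)\right) - 21222 = \left(669 - 141 \cdot \frac{1}{2} \left(- \frac{1}{3}\right) \left(-114\right)\right) - 21222 = \left(669 - 2679\right) - 21222 = -2010 - 21222 = -23232$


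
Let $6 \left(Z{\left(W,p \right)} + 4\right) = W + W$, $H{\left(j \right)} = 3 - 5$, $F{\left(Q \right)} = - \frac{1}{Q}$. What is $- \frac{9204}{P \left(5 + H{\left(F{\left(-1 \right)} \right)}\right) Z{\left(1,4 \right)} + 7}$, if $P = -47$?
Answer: $- \frac{2301}{131} \approx -17.565$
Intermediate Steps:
$H{\left(j \right)} = -2$ ($H{\left(j \right)} = 3 - 5 = -2$)
$Z{\left(W,p \right)} = -4 + \frac{W}{3}$ ($Z{\left(W,p \right)} = -4 + \frac{W + W}{6} = -4 + \frac{2 W}{6} = -4 + \frac{W}{3}$)
$- \frac{9204}{P \left(5 + H{\left(F{\left(-1 \right)} \right)}\right) Z{\left(1,4 \right)} + 7} = - \frac{9204}{- 47 \left(5 - 2\right) \left(-4 + \frac{1}{3} \cdot 1\right) + 7} = - \frac{9204}{- 47 \cdot 3 \left(-4 + \frac{1}{3}\right) + 7} = - \frac{9204}{- 47 \cdot 3 \left(- \frac{11}{3}\right) + 7} = - \frac{9204}{\left(-47\right) \left(-11\right) + 7} = - \frac{9204}{517 + 7} = - \frac{9204}{524} = \left(-9204\right) \frac{1}{524} = - \frac{2301}{131}$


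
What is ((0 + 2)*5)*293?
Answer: 2930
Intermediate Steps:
((0 + 2)*5)*293 = (2*5)*293 = 10*293 = 2930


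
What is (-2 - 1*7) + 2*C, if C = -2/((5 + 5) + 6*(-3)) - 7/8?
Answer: -41/4 ≈ -10.250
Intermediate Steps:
C = -5/8 (C = -2/(10 - 18) - 7*⅛ = -2/(-8) - 7/8 = -2*(-⅛) - 7/8 = ¼ - 7/8 = -5/8 ≈ -0.62500)
(-2 - 1*7) + 2*C = (-2 - 1*7) + 2*(-5/8) = (-2 - 7) - 5/4 = -9 - 5/4 = -41/4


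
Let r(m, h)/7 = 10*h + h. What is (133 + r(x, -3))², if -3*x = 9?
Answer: 9604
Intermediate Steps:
x = -3 (x = -⅓*9 = -3)
r(m, h) = 77*h (r(m, h) = 7*(10*h + h) = 7*(11*h) = 77*h)
(133 + r(x, -3))² = (133 + 77*(-3))² = (133 - 231)² = (-98)² = 9604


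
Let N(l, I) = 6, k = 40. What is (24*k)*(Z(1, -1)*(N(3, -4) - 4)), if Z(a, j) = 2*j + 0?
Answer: -3840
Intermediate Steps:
Z(a, j) = 2*j
(24*k)*(Z(1, -1)*(N(3, -4) - 4)) = (24*40)*((2*(-1))*(6 - 4)) = 960*(-2*2) = 960*(-4) = -3840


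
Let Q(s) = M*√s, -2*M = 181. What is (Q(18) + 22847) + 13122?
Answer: 35969 - 543*√2/2 ≈ 35585.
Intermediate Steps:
M = -181/2 (M = -½*181 = -181/2 ≈ -90.500)
Q(s) = -181*√s/2
(Q(18) + 22847) + 13122 = (-543*√2/2 + 22847) + 13122 = (22847 - 543*√2/2) + 13122 = 35969 - 543*√2/2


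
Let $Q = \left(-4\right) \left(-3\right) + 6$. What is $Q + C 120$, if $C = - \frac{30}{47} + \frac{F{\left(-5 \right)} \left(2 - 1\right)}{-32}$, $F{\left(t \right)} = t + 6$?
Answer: $- \frac{11721}{188} \approx -62.346$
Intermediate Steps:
$Q = 18$ ($Q = 12 + 6 = 18$)
$F{\left(t \right)} = 6 + t$
$C = - \frac{1007}{1504}$ ($C = - \frac{30}{47} + \frac{\left(6 - 5\right) \left(2 - 1\right)}{-32} = \left(-30\right) \frac{1}{47} + 1 \left(2 - 1\right) \left(- \frac{1}{32}\right) = - \frac{30}{47} + 1 \cdot 1 \left(- \frac{1}{32}\right) = - \frac{30}{47} + 1 \left(- \frac{1}{32}\right) = - \frac{30}{47} - \frac{1}{32} = - \frac{1007}{1504} \approx -0.66955$)
$Q + C 120 = 18 - \frac{15105}{188} = - \frac{11721}{188}$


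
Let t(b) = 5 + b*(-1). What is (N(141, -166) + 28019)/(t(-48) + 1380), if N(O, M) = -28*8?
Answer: 27795/1433 ≈ 19.396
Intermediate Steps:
N(O, M) = -224
t(b) = 5 - b
(N(141, -166) + 28019)/(t(-48) + 1380) = (-224 + 28019)/((5 - 1*(-48)) + 1380) = 27795/((5 + 48) + 1380) = 27795/(53 + 1380) = 27795/1433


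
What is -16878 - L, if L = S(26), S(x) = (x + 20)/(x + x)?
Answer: -438851/26 ≈ -16879.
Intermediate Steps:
S(x) = (20 + x)/(2*x) (S(x) = (20 + x)/((2*x)) = (20 + x)*(1/(2*x)) = (20 + x)/(2*x))
L = 23/26 (L = (½)*(20 + 26)/26 = (½)*(1/26)*46 = 23/26 ≈ 0.88461)
-16878 - L = -16878 - 1*23/26 = -16878 - 23/26 = -438851/26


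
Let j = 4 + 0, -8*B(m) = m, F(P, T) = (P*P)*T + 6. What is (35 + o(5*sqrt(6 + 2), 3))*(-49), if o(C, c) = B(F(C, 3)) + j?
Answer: 7203/4 ≈ 1800.8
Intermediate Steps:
F(P, T) = 6 + T*P**2 (F(P, T) = P**2*T + 6 = T*P**2 + 6 = 6 + T*P**2)
B(m) = -m/8
j = 4
o(C, c) = 13/4 - 3*C**2/8 (o(C, c) = -(6 + 3*C**2)/8 + 4 = (-3/4 - 3*C**2/8) + 4 = 13/4 - 3*C**2/8)
(35 + o(5*sqrt(6 + 2), 3))*(-49) = (35 + (13/4 - 3*(5*sqrt(6 + 2))**2/8))*(-49) = (35 + (13/4 - 3*(5*sqrt(8))**2/8))*(-49) = (35 + (13/4 - 3*(5*(2*sqrt(2)))**2/8))*(-49) = (35 + (13/4 - 3*(10*sqrt(2))**2/8))*(-49) = (35 + (13/4 - 3/8*200))*(-49) = (35 + (13/4 - 75))*(-49) = (35 - 287/4)*(-49) = -147/4*(-49) = 7203/4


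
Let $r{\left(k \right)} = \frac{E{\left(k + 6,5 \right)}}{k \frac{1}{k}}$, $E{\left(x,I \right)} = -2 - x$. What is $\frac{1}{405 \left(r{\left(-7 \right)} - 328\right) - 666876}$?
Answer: $- \frac{1}{800121} \approx -1.2498 \cdot 10^{-6}$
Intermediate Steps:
$r{\left(k \right)} = -8 - k$ ($r{\left(k \right)} = \frac{-2 - \left(k + 6\right)}{k \frac{1}{k}} = \frac{-2 - \left(6 + k\right)}{1} = \left(-2 - \left(6 + k\right)\right) 1 = \left(-8 - k\right) 1 = -8 - k$)
$\frac{1}{405 \left(r{\left(-7 \right)} - 328\right) - 666876} = \frac{1}{405 \left(\left(-8 - -7\right) - 328\right) - 666876} = \frac{1}{405 \left(\left(-8 + 7\right) - 328\right) - 666876} = \frac{1}{405 \left(-1 - 328\right) - 666876} = \frac{1}{405 \left(-329\right) - 666876} = \frac{1}{-133245 - 666876} = \frac{1}{-800121} = - \frac{1}{800121}$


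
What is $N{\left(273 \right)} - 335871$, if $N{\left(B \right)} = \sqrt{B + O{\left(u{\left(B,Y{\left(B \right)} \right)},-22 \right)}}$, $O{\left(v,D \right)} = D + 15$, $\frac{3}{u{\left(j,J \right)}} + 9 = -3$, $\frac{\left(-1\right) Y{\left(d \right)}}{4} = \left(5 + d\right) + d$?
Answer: $-335871 + \sqrt{266} \approx -3.3585 \cdot 10^{5}$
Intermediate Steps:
$Y{\left(d \right)} = -20 - 8 d$ ($Y{\left(d \right)} = - 4 \left(\left(5 + d\right) + d\right) = - 4 \left(5 + 2 d\right) = -20 - 8 d$)
$u{\left(j,J \right)} = - \frac{1}{4}$ ($u{\left(j,J \right)} = \frac{3}{-9 - 3} = \frac{3}{-12} = 3 \left(- \frac{1}{12}\right) = - \frac{1}{4}$)
$O{\left(v,D \right)} = 15 + D$
$N{\left(B \right)} = \sqrt{-7 + B}$ ($N{\left(B \right)} = \sqrt{B + \left(15 - 22\right)} = \sqrt{B - 7} = \sqrt{-7 + B}$)
$N{\left(273 \right)} - 335871 = \sqrt{-7 + 273} - 335871 = \sqrt{266} - 335871 = -335871 + \sqrt{266}$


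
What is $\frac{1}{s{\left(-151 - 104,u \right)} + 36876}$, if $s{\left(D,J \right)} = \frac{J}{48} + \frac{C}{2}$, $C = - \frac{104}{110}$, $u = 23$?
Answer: $\frac{2640}{97352657} \approx 2.7118 \cdot 10^{-5}$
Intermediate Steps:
$C = - \frac{52}{55}$ ($C = \left(-104\right) \frac{1}{110} = - \frac{52}{55} \approx -0.94545$)
$s{\left(D,J \right)} = - \frac{26}{55} + \frac{J}{48}$ ($s{\left(D,J \right)} = \frac{J}{48} - \frac{52}{55 \cdot 2} = J \frac{1}{48} - \frac{26}{55} = \frac{J}{48} - \frac{26}{55} = - \frac{26}{55} + \frac{J}{48}$)
$\frac{1}{s{\left(-151 - 104,u \right)} + 36876} = \frac{1}{\left(- \frac{26}{55} + \frac{1}{48} \cdot 23\right) + 36876} = \frac{1}{\left(- \frac{26}{55} + \frac{23}{48}\right) + 36876} = \frac{1}{\frac{17}{2640} + 36876} = \frac{1}{\frac{97352657}{2640}} = \frac{2640}{97352657}$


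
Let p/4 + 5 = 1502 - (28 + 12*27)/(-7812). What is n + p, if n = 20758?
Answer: 52235290/1953 ≈ 26746.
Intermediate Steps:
p = 11694916/1953 (p = -20 + 4*(1502 - (28 + 12*27)/(-7812)) = -20 + 4*(1502 - (28 + 324)*(-1)/7812) = -20 + 4*(1502 - 352*(-1)/7812) = -20 + 4*(1502 - 1*(-88/1953)) = -20 + 4*(1502 + 88/1953) = -20 + 4*(2933494/1953) = -20 + 11733976/1953 = 11694916/1953 ≈ 5988.2)
n + p = 20758 + 11694916/1953 = 52235290/1953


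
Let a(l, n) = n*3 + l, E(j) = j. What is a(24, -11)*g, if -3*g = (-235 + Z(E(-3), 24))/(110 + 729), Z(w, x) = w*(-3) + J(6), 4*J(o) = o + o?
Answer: -669/839 ≈ -0.79738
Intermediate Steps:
J(o) = o/2 (J(o) = (o + o)/4 = (2*o)/4 = o/2)
a(l, n) = l + 3*n (a(l, n) = 3*n + l = l + 3*n)
Z(w, x) = 3 - 3*w (Z(w, x) = w*(-3) + (1/2)*6 = -3*w + 3 = 3 - 3*w)
g = 223/2517 (g = -(-235 + (3 - 3*(-3)))/(3*(110 + 729)) = -(-235 + (3 + 9))/(3*839) = -(-235 + 12)/(3*839) = -(-223)/(3*839) = -1/3*(-223/839) = 223/2517 ≈ 0.088598)
a(24, -11)*g = (24 + 3*(-11))*(223/2517) = (24 - 33)*(223/2517) = -9*223/2517 = -669/839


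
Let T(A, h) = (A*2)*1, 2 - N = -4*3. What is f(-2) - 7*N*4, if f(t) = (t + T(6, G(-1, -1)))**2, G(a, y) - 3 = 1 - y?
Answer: -292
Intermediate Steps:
N = 14 (N = 2 - (-4)*3 = 2 - 1*(-12) = 2 + 12 = 14)
G(a, y) = 4 - y (G(a, y) = 3 + (1 - y) = 4 - y)
T(A, h) = 2*A (T(A, h) = (2*A)*1 = 2*A)
f(t) = (12 + t)**2 (f(t) = (t + 2*6)**2 = (t + 12)**2 = (12 + t)**2)
f(-2) - 7*N*4 = (12 - 2)**2 - 98*4 = 10**2 - 7*56 = 100 - 392 = -292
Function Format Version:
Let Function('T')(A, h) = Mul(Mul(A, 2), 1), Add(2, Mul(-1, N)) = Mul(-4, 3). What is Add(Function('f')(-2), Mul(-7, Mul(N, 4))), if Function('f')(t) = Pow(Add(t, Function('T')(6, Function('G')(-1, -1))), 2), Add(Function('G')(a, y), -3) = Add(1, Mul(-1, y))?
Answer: -292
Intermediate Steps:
N = 14 (N = Add(2, Mul(-1, Mul(-4, 3))) = Add(2, Mul(-1, -12)) = Add(2, 12) = 14)
Function('G')(a, y) = Add(4, Mul(-1, y)) (Function('G')(a, y) = Add(3, Add(1, Mul(-1, y))) = Add(4, Mul(-1, y)))
Function('T')(A, h) = Mul(2, A) (Function('T')(A, h) = Mul(Mul(2, A), 1) = Mul(2, A))
Function('f')(t) = Pow(Add(12, t), 2) (Function('f')(t) = Pow(Add(t, Mul(2, 6)), 2) = Pow(Add(t, 12), 2) = Pow(Add(12, t), 2))
Add(Function('f')(-2), Mul(-7, Mul(N, 4))) = Add(Pow(Add(12, -2), 2), Mul(-7, Mul(14, 4))) = Add(Pow(10, 2), Mul(-7, 56)) = Add(100, -392) = -292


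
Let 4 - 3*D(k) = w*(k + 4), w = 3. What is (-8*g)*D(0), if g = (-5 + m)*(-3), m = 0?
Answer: 320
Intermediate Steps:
g = 15 (g = (-5 + 0)*(-3) = -5*(-3) = 15)
D(k) = -8/3 - k (D(k) = 4/3 - (k + 4) = 4/3 - (4 + k) = 4/3 - (12 + 3*k)/3 = 4/3 + (-4 - k) = -8/3 - k)
(-8*g)*D(0) = (-8*15)*(-8/3 - 1*0) = -120*(-8/3 + 0) = -120*(-8/3) = 320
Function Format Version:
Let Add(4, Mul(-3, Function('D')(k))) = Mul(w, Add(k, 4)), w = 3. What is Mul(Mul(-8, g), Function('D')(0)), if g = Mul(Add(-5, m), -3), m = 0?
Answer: 320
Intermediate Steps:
g = 15 (g = Mul(Add(-5, 0), -3) = Mul(-5, -3) = 15)
Function('D')(k) = Add(Rational(-8, 3), Mul(-1, k)) (Function('D')(k) = Add(Rational(4, 3), Mul(Rational(-1, 3), Mul(3, Add(k, 4)))) = Add(Rational(4, 3), Mul(Rational(-1, 3), Mul(3, Add(4, k)))) = Add(Rational(4, 3), Mul(Rational(-1, 3), Add(12, Mul(3, k)))) = Add(Rational(4, 3), Add(-4, Mul(-1, k))) = Add(Rational(-8, 3), Mul(-1, k)))
Mul(Mul(-8, g), Function('D')(0)) = Mul(Mul(-8, 15), Add(Rational(-8, 3), Mul(-1, 0))) = Mul(-120, Add(Rational(-8, 3), 0)) = Mul(-120, Rational(-8, 3)) = 320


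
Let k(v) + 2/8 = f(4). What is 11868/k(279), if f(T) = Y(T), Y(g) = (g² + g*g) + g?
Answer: 47472/143 ≈ 331.97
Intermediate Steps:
Y(g) = g + 2*g² (Y(g) = (g² + g²) + g = 2*g² + g = g + 2*g²)
f(T) = T*(1 + 2*T)
k(v) = 143/4 (k(v) = -¼ + 4*(1 + 2*4) = -¼ + 4*(1 + 8) = -¼ + 4*9 = -¼ + 36 = 143/4)
11868/k(279) = 11868/(143/4) = 11868*(4/143) = 47472/143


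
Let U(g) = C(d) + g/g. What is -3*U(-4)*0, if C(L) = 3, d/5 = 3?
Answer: 0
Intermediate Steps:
d = 15 (d = 5*3 = 15)
U(g) = 4 (U(g) = 3 + g/g = 3 + 1 = 4)
-3*U(-4)*0 = -3*4*0 = -12*0 = 0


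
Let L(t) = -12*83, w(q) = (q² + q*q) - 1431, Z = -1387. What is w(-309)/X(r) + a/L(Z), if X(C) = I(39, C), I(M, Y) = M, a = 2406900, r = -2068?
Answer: 2636216/1079 ≈ 2443.2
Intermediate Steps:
w(q) = -1431 + 2*q² (w(q) = (q² + q²) - 1431 = 2*q² - 1431 = -1431 + 2*q²)
L(t) = -996
X(C) = 39
w(-309)/X(r) + a/L(Z) = (-1431 + 2*(-309)²)/39 + 2406900/(-996) = (-1431 + 2*95481)*(1/39) + 2406900*(-1/996) = (-1431 + 190962)*(1/39) - 200575/83 = 189531*(1/39) - 200575/83 = 63177/13 - 200575/83 = 2636216/1079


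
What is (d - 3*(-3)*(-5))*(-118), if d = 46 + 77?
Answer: -9204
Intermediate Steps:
d = 123
(d - 3*(-3)*(-5))*(-118) = (123 - 3*(-3)*(-5))*(-118) = (123 + 9*(-5))*(-118) = (123 - 45)*(-118) = 78*(-118) = -9204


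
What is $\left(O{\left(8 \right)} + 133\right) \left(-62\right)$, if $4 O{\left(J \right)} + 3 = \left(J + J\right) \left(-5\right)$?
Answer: $- \frac{13919}{2} \approx -6959.5$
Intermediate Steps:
$O{\left(J \right)} = - \frac{3}{4} - \frac{5 J}{2}$ ($O{\left(J \right)} = - \frac{3}{4} + \frac{\left(J + J\right) \left(-5\right)}{4} = - \frac{3}{4} + \frac{2 J \left(-5\right)}{4} = - \frac{3}{4} + \frac{\left(-10\right) J}{4} = - \frac{3}{4} - \frac{5 J}{2}$)
$\left(O{\left(8 \right)} + 133\right) \left(-62\right) = \left(\left(- \frac{3}{4} - 20\right) + 133\right) \left(-62\right) = \left(- \frac{83}{4} + 133\right) \left(-62\right) = \frac{449}{4} \left(-62\right) = - \frac{13919}{2}$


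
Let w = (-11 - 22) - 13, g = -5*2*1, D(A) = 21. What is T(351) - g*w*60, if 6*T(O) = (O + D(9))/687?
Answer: -18961138/687 ≈ -27600.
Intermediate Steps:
T(O) = 7/1374 + O/4122 (T(O) = ((O + 21)/687)/6 = ((21 + O)/687)/6 = (7/229 + O/687)/6 = 7/1374 + O/4122)
g = -10 (g = -10*1 = -10)
w = -46 (w = -33 - 13 = -46)
T(351) - g*w*60 = (7/1374 + (1/4122)*351) - (-10*(-46))*60 = (7/1374 + 39/458) - 460*60 = 62/687 - 1*27600 = 62/687 - 27600 = -18961138/687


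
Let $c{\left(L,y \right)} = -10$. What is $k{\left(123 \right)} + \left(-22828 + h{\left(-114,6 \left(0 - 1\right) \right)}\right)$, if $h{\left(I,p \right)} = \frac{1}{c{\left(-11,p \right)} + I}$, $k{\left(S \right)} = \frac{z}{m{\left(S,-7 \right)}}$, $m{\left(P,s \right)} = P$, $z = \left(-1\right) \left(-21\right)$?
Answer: $- \frac{116056725}{5084} \approx -22828.0$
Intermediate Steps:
$z = 21$
$k{\left(S \right)} = \frac{21}{S}$
$h{\left(I,p \right)} = \frac{1}{-10 + I}$
$k{\left(123 \right)} + \left(-22828 + h{\left(-114,6 \left(0 - 1\right) \right)}\right) = \frac{21}{123} - \left(22828 - \frac{1}{-10 - 114}\right) = 21 \cdot \frac{1}{123} - \left(22828 - \frac{1}{-124}\right) = \frac{7}{41} - \frac{2830673}{124} = - \frac{116056725}{5084}$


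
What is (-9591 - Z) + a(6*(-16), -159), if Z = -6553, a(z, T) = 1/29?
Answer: -88101/29 ≈ -3038.0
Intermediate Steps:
a(z, T) = 1/29
(-9591 - Z) + a(6*(-16), -159) = (-9591 - 1*(-6553)) + 1/29 = (-9591 + 6553) + 1/29 = -3038 + 1/29 = -88101/29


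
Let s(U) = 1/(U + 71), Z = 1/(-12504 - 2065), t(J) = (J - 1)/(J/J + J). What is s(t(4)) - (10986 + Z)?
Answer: -57299628969/5215702 ≈ -10986.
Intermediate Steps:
t(J) = (-1 + J)/(1 + J)
Z = -1/14569 (Z = 1/(-14569) = -1/14569 ≈ -6.8639e-5)
s(U) = 1/(71 + U)
s(t(4)) - (10986 + Z) = 1/(71 + (-1 + 4)/(1 + 4)) - (10986 - 1/14569) = 1/(71 + 3/5) - 1*160055033/14569 = 1/(71 + (⅕)*3) - 160055033/14569 = 1/(71 + ⅗) - 160055033/14569 = 1/(358/5) - 160055033/14569 = 5/358 - 160055033/14569 = -57299628969/5215702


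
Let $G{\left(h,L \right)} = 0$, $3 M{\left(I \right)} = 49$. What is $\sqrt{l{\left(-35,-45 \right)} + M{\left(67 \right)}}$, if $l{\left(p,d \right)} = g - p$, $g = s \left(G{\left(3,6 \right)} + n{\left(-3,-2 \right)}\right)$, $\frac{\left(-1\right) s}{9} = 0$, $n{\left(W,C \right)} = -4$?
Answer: $\frac{\sqrt{462}}{3} \approx 7.1647$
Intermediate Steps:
$M{\left(I \right)} = \frac{49}{3}$ ($M{\left(I \right)} = \frac{1}{3} \cdot 49 = \frac{49}{3}$)
$s = 0$ ($s = \left(-9\right) 0 = 0$)
$g = 0$ ($g = 0 \left(0 - 4\right) = 0 \left(-4\right) = 0$)
$l{\left(p,d \right)} = - p$ ($l{\left(p,d \right)} = 0 - p = - p$)
$\sqrt{l{\left(-35,-45 \right)} + M{\left(67 \right)}} = \sqrt{\left(-1\right) \left(-35\right) + \frac{49}{3}} = \sqrt{35 + \frac{49}{3}} = \sqrt{\frac{154}{3}} = \frac{\sqrt{462}}{3}$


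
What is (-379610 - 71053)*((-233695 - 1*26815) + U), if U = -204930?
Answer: 209756586720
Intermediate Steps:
(-379610 - 71053)*((-233695 - 1*26815) + U) = (-379610 - 71053)*((-233695 - 1*26815) - 204930) = -450663*((-233695 - 26815) - 204930) = -450663*(-260510 - 204930) = -450663*(-465440) = 209756586720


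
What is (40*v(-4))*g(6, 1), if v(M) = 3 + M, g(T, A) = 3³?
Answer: -1080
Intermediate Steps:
g(T, A) = 27
(40*v(-4))*g(6, 1) = (40*(3 - 4))*27 = (40*(-1))*27 = -40*27 = -1080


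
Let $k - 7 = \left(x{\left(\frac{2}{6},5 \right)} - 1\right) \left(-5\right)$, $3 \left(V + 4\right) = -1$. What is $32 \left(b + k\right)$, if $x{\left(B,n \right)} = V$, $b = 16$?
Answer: $\frac{4768}{3} \approx 1589.3$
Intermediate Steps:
$V = - \frac{13}{3}$ ($V = -4 + \frac{1}{3} \left(-1\right) = -4 - \frac{1}{3} = - \frac{13}{3} \approx -4.3333$)
$x{\left(B,n \right)} = - \frac{13}{3}$
$k = \frac{101}{3}$ ($k = 7 + \left(- \frac{13}{3} - 1\right) \left(-5\right) = 7 - - \frac{80}{3} = 7 + \frac{80}{3} = \frac{101}{3} \approx 33.667$)
$32 \left(b + k\right) = 32 \left(16 + \frac{101}{3}\right) = 32 \cdot \frac{149}{3} = \frac{4768}{3}$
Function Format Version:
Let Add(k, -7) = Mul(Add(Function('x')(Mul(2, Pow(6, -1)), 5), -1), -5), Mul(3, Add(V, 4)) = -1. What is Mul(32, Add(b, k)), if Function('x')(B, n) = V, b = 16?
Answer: Rational(4768, 3) ≈ 1589.3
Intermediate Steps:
V = Rational(-13, 3) (V = Add(-4, Mul(Rational(1, 3), -1)) = Add(-4, Rational(-1, 3)) = Rational(-13, 3) ≈ -4.3333)
Function('x')(B, n) = Rational(-13, 3)
k = Rational(101, 3) (k = Add(7, Mul(Add(Rational(-13, 3), -1), -5)) = Add(7, Mul(Rational(-16, 3), -5)) = Add(7, Rational(80, 3)) = Rational(101, 3) ≈ 33.667)
Mul(32, Add(b, k)) = Mul(32, Add(16, Rational(101, 3))) = Mul(32, Rational(149, 3)) = Rational(4768, 3)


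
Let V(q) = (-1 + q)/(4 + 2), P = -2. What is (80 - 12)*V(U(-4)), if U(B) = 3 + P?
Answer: 0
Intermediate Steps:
U(B) = 1 (U(B) = 3 - 2 = 1)
V(q) = -1/6 + q/6 (V(q) = (-1 + q)/6 = (-1 + q)*(1/6) = -1/6 + q/6)
(80 - 12)*V(U(-4)) = (80 - 12)*(-1/6 + (1/6)*1) = 68*(-1/6 + 1/6) = 68*0 = 0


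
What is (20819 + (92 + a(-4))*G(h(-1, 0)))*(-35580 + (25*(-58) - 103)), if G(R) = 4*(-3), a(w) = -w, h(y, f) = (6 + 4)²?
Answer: -730294711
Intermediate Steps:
h(y, f) = 100 (h(y, f) = 10² = 100)
G(R) = -12
(20819 + (92 + a(-4))*G(h(-1, 0)))*(-35580 + (25*(-58) - 103)) = (20819 + (92 - 1*(-4))*(-12))*(-35580 + (25*(-58) - 103)) = (20819 + (92 + 4)*(-12))*(-35580 + (-1450 - 103)) = (20819 + 96*(-12))*(-35580 - 1553) = (20819 - 1152)*(-37133) = 19667*(-37133) = -730294711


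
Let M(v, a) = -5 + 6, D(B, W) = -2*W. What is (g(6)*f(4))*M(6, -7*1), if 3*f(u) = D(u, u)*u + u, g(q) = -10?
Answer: 280/3 ≈ 93.333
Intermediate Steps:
M(v, a) = 1
f(u) = -2*u**2/3 + u/3 (f(u) = ((-2*u)*u + u)/3 = (-2*u**2 + u)/3 = (u - 2*u**2)/3 = -2*u**2/3 + u/3)
(g(6)*f(4))*M(6, -7*1) = -10*4*(1 - 2*4)/3*1 = -10*4*(1 - 8)/3*1 = -10*4*(-7)/3*1 = -10*(-28/3)*1 = (280/3)*1 = 280/3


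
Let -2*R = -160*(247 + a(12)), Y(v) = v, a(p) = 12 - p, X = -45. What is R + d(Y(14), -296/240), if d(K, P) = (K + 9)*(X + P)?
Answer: 560899/30 ≈ 18697.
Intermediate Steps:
d(K, P) = (-45 + P)*(9 + K) (d(K, P) = (K + 9)*(-45 + P) = (9 + K)*(-45 + P) = (-45 + P)*(9 + K))
R = 19760 (R = -(-80)*(247 + (12 - 1*12)) = -(-80)*(247 + (12 - 12)) = -(-80)*(247 + 0) = -(-80)*247 = -½*(-39520) = 19760)
R + d(Y(14), -296/240) = 19760 + (-405 - 45*14 + 9*(-296/240) + 14*(-296/240)) = 19760 + (-405 - 630 + 9*(-296*1/240) + 14*(-296*1/240)) = 19760 + (-405 - 630 + 9*(-37/30) + 14*(-37/30)) = 19760 + (-405 - 630 - 111/10 - 259/15) = 19760 - 31901/30 = 560899/30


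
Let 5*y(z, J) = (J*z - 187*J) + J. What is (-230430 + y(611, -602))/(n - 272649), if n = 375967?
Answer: -140800/51659 ≈ -2.7256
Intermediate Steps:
y(z, J) = -186*J/5 + J*z/5 (y(z, J) = ((J*z - 187*J) + J)/5 = ((-187*J + J*z) + J)/5 = (-186*J + J*z)/5 = -186*J/5 + J*z/5)
(-230430 + y(611, -602))/(n - 272649) = (-230430 + (⅕)*(-602)*(-186 + 611))/(375967 - 272649) = (-230430 + (⅕)*(-602)*425)/103318 = (-230430 - 51170)*(1/103318) = -281600*1/103318 = -140800/51659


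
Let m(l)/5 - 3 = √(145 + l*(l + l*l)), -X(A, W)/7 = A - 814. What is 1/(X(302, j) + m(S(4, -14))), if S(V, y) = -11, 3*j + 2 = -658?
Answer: 3599/12979426 - 5*I*√1065/12979426 ≈ 0.00027728 - 1.2572e-5*I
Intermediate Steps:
j = -220 (j = -⅔ + (⅓)*(-658) = -⅔ - 658/3 = -220)
X(A, W) = 5698 - 7*A (X(A, W) = -7*(A - 814) = -7*(-814 + A) = 5698 - 7*A)
m(l) = 15 + 5*√(145 + l*(l + l²)) (m(l) = 15 + 5*√(145 + l*(l + l*l)) = 15 + 5*√(145 + l*(l + l²)))
1/(X(302, j) + m(S(4, -14))) = 1/((5698 - 7*302) + (15 + 5*√(145 + (-11)² + (-11)³))) = 1/((5698 - 2114) + (15 + 5*√(145 + 121 - 1331))) = 1/(3584 + (15 + 5*√(-1065))) = 1/(3584 + (15 + 5*(I*√1065))) = 1/(3584 + (15 + 5*I*√1065)) = 1/(3599 + 5*I*√1065)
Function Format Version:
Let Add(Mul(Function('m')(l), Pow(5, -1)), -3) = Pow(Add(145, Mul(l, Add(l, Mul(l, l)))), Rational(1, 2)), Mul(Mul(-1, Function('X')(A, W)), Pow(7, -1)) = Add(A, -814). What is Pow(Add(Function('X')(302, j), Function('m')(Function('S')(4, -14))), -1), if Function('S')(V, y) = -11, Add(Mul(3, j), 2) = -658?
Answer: Add(Rational(3599, 12979426), Mul(Rational(-5, 12979426), I, Pow(1065, Rational(1, 2)))) ≈ Add(0.00027728, Mul(-1.2572e-5, I))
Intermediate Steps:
j = -220 (j = Add(Rational(-2, 3), Mul(Rational(1, 3), -658)) = Add(Rational(-2, 3), Rational(-658, 3)) = -220)
Function('X')(A, W) = Add(5698, Mul(-7, A)) (Function('X')(A, W) = Mul(-7, Add(A, -814)) = Mul(-7, Add(-814, A)) = Add(5698, Mul(-7, A)))
Function('m')(l) = Add(15, Mul(5, Pow(Add(145, Mul(l, Add(l, Pow(l, 2)))), Rational(1, 2)))) (Function('m')(l) = Add(15, Mul(5, Pow(Add(145, Mul(l, Add(l, Mul(l, l)))), Rational(1, 2)))) = Add(15, Mul(5, Pow(Add(145, Mul(l, Add(l, Pow(l, 2)))), Rational(1, 2)))))
Pow(Add(Function('X')(302, j), Function('m')(Function('S')(4, -14))), -1) = Pow(Add(Add(5698, Mul(-7, 302)), Add(15, Mul(5, Pow(Add(145, Pow(-11, 2), Pow(-11, 3)), Rational(1, 2))))), -1) = Pow(Add(Add(5698, -2114), Add(15, Mul(5, Pow(Add(145, 121, -1331), Rational(1, 2))))), -1) = Pow(Add(3584, Add(15, Mul(5, Pow(-1065, Rational(1, 2))))), -1) = Pow(Add(3584, Add(15, Mul(5, Mul(I, Pow(1065, Rational(1, 2)))))), -1) = Pow(Add(3584, Add(15, Mul(5, I, Pow(1065, Rational(1, 2))))), -1) = Pow(Add(3599, Mul(5, I, Pow(1065, Rational(1, 2)))), -1)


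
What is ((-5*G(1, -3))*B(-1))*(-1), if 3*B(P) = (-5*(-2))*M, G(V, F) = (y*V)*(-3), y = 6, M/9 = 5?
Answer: -13500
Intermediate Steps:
M = 45 (M = 9*5 = 45)
G(V, F) = -18*V (G(V, F) = (6*V)*(-3) = -18*V)
B(P) = 150 (B(P) = (-5*(-2)*45)/3 = (10*45)/3 = (⅓)*450 = 150)
((-5*G(1, -3))*B(-1))*(-1) = (-(-90)*150)*(-1) = (-5*(-18)*150)*(-1) = (90*150)*(-1) = 13500*(-1) = -13500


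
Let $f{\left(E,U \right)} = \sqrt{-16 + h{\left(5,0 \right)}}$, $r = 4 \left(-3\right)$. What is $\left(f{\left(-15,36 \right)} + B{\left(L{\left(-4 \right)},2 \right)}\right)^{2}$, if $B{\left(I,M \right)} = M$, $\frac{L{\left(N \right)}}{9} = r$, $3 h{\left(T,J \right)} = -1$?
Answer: $- \frac{37}{3} + \frac{28 i \sqrt{3}}{3} \approx -12.333 + 16.166 i$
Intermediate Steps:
$h{\left(T,J \right)} = - \frac{1}{3}$ ($h{\left(T,J \right)} = \frac{1}{3} \left(-1\right) = - \frac{1}{3}$)
$r = -12$
$L{\left(N \right)} = -108$ ($L{\left(N \right)} = 9 \left(-12\right) = -108$)
$f{\left(E,U \right)} = \frac{7 i \sqrt{3}}{3}$ ($f{\left(E,U \right)} = \sqrt{-16 - \frac{1}{3}} = \sqrt{- \frac{49}{3}} = \frac{7 i \sqrt{3}}{3}$)
$\left(f{\left(-15,36 \right)} + B{\left(L{\left(-4 \right)},2 \right)}\right)^{2} = \left(\frac{7 i \sqrt{3}}{3} + 2\right)^{2} = \left(2 + \frac{7 i \sqrt{3}}{3}\right)^{2}$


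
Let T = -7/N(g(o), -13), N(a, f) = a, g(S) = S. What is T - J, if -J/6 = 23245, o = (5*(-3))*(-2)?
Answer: 4184093/30 ≈ 1.3947e+5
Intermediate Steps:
o = 30 (o = -15*(-2) = 30)
J = -139470 (J = -6*23245 = -139470)
T = -7/30 ≈ -0.23333
T - J = -7/30 - 1*(-139470) = -7/30 + 139470 = 4184093/30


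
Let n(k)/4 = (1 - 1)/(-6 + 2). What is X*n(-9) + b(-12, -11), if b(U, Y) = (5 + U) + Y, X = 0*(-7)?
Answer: -18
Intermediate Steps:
X = 0
n(k) = 0 (n(k) = 4*((1 - 1)/(-6 + 2)) = 4*(0/(-4)) = 4*(0*(-¼)) = 4*0 = 0)
b(U, Y) = 5 + U + Y
X*n(-9) + b(-12, -11) = 0*0 + (5 - 12 - 11) = 0 - 18 = -18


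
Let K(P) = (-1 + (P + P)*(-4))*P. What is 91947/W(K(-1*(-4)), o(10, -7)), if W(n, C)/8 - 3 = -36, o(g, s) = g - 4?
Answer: -30649/88 ≈ -348.28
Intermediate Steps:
o(g, s) = -4 + g
K(P) = P*(-1 - 8*P) (K(P) = (-1 + (2*P)*(-4))*P = (-1 - 8*P)*P = P*(-1 - 8*P))
W(n, C) = -264 (W(n, C) = 24 + 8*(-36) = 24 - 288 = -264)
91947/W(K(-1*(-4)), o(10, -7)) = 91947/(-264) = 91947*(-1/264) = -30649/88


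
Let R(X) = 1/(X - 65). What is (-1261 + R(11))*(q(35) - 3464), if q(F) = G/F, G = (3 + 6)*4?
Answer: 825338638/189 ≈ 4.3669e+6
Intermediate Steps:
R(X) = 1/(-65 + X)
G = 36 (G = 9*4 = 36)
q(F) = 36/F
(-1261 + R(11))*(q(35) - 3464) = (-1261 + 1/(-65 + 11))*(36/35 - 3464) = (-1261 + 1/(-54))*(36*(1/35) - 3464) = (-1261 - 1/54)*(36/35 - 3464) = -68095/54*(-121204/35) = 825338638/189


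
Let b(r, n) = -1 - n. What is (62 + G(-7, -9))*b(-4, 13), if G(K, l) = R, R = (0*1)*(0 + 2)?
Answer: -868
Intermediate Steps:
R = 0 (R = 0*2 = 0)
G(K, l) = 0
(62 + G(-7, -9))*b(-4, 13) = (62 + 0)*(-1 - 1*13) = 62*(-1 - 13) = 62*(-14) = -868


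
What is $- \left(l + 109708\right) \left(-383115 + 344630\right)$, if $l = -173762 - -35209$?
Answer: $-1110099825$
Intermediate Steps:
$l = -138553$ ($l = -173762 + 35209 = -138553$)
$- \left(l + 109708\right) \left(-383115 + 344630\right) = - \left(-138553 + 109708\right) \left(-383115 + 344630\right) = - \left(-28845\right) \left(-38485\right) = \left(-1\right) 1110099825 = -1110099825$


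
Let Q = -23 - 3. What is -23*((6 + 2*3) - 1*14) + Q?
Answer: 20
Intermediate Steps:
Q = -26
-23*((6 + 2*3) - 1*14) + Q = -23*((6 + 2*3) - 1*14) - 26 = -23*((6 + 6) - 14) - 26 = -23*(12 - 14) - 26 = -23*(-2) - 26 = 46 - 26 = 20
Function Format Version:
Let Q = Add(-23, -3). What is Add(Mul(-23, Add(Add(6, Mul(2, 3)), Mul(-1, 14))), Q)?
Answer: 20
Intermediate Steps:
Q = -26
Add(Mul(-23, Add(Add(6, Mul(2, 3)), Mul(-1, 14))), Q) = Add(Mul(-23, Add(Add(6, Mul(2, 3)), Mul(-1, 14))), -26) = Add(Mul(-23, Add(Add(6, 6), -14)), -26) = Add(Mul(-23, Add(12, -14)), -26) = Add(Mul(-23, -2), -26) = Add(46, -26) = 20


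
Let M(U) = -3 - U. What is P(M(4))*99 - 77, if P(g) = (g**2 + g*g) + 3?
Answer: 9922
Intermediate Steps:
P(g) = 3 + 2*g**2 (P(g) = (g**2 + g**2) + 3 = 2*g**2 + 3 = 3 + 2*g**2)
P(M(4))*99 - 77 = (3 + 2*(-3 - 1*4)**2)*99 - 77 = (3 + 2*(-3 - 4)**2)*99 - 77 = (3 + 2*(-7)**2)*99 - 77 = (3 + 2*49)*99 - 77 = (3 + 98)*99 - 77 = 101*99 - 77 = 9999 - 77 = 9922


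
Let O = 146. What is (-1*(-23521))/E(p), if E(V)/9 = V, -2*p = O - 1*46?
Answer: -23521/450 ≈ -52.269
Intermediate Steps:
p = -50 (p = -(146 - 1*46)/2 = -(146 - 46)/2 = -½*100 = -50)
E(V) = 9*V
(-1*(-23521))/E(p) = (-1*(-23521))/((9*(-50))) = 23521/(-450) = 23521*(-1/450) = -23521/450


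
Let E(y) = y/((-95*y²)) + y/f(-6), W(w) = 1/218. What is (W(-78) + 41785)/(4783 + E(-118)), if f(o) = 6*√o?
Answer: 73913255380190535435/8460645313719916073 - 50652565638696675*I*√6/8460645313719916073 ≈ 8.7361 - 0.014665*I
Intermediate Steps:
W(w) = 1/218
E(y) = -1/(95*y) - I*y*√6/36 (E(y) = y/((-95*y²)) + y/((6*√(-6))) = y*(-1/(95*y²)) + y/((6*(I*√6))) = -1/(95*y) + y/((6*I*√6)) = -1/(95*y) + y*(-I*√6/36) = -1/(95*y) - I*y*√6/36)
(W(-78) + 41785)/(4783 + E(-118)) = (1/218 + 41785)/(4783 + (-1/95/(-118) - 1/36*I*(-118)*√6)) = 9109131/(218*(4783 + (-1/95*(-1/118) + 59*I*√6/18))) = 9109131/(218*(4783 + (1/11210 + 59*I*√6/18))) = 9109131/(218*(53617431/11210 + 59*I*√6/18))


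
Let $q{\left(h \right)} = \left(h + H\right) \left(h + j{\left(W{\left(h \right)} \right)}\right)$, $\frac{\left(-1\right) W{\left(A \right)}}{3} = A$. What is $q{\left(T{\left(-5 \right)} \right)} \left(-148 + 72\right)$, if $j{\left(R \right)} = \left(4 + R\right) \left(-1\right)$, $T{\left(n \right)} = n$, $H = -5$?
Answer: $-18240$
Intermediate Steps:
$W{\left(A \right)} = - 3 A$
$j{\left(R \right)} = -4 - R$
$q{\left(h \right)} = \left(-5 + h\right) \left(-4 + 4 h\right)$ ($q{\left(h \right)} = \left(h - 5\right) \left(h - \left(4 - 3 h\right)\right) = \left(-5 + h\right) \left(h + \left(-4 + 3 h\right)\right) = \left(-5 + h\right) \left(-4 + 4 h\right)$)
$q{\left(T{\left(-5 \right)} \right)} \left(-148 + 72\right) = \left(20 - -120 + 4 \left(-5\right)^{2}\right) \left(-148 + 72\right) = \left(20 + 120 + 4 \cdot 25\right) \left(-76\right) = \left(20 + 120 + 100\right) \left(-76\right) = 240 \left(-76\right) = -18240$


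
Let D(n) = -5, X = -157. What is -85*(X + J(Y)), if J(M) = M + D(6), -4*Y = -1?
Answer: 54995/4 ≈ 13749.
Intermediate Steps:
Y = 1/4 (Y = -1/4*(-1) = 1/4 ≈ 0.25000)
J(M) = -5 + M (J(M) = M - 5 = -5 + M)
-85*(X + J(Y)) = -85*(-157 + (-5 + 1/4)) = -85*(-157 - 19/4) = -85*(-647/4) = 54995/4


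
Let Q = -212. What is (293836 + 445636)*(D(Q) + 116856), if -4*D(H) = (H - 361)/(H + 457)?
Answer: 21170982237204/245 ≈ 8.6412e+10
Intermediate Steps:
D(H) = -(-361 + H)/(4*(457 + H)) (D(H) = -(H - 361)/(4*(H + 457)) = -(-361 + H)/(4*(457 + H)))
(293836 + 445636)*(D(Q) + 116856) = (293836 + 445636)*((361 - 1*(-212))/(4*(457 - 212)) + 116856) = 739472*((¼)*(361 + 212)/245 + 116856) = 739472*((¼)*(1/245)*573 + 116856) = 739472*(573/980 + 116856) = 739472*(114519453/980) = 21170982237204/245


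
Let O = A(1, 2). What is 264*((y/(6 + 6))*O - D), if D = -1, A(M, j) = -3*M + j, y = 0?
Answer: 264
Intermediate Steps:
A(M, j) = j - 3*M
O = -1 (O = 2 - 3*1 = 2 - 3 = -1)
264*((y/(6 + 6))*O - D) = 264*((0/(6 + 6))*(-1) - 1*(-1)) = 264*((0/12)*(-1) + 1) = 264*((0*(1/12))*(-1) + 1) = 264*(0*(-1) + 1) = 264*(0 + 1) = 264*1 = 264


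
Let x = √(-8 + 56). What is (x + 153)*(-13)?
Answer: -1989 - 52*√3 ≈ -2079.1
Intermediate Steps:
x = 4*√3 (x = √48 = 4*√3 ≈ 6.9282)
(x + 153)*(-13) = (4*√3 + 153)*(-13) = (153 + 4*√3)*(-13) = -1989 - 52*√3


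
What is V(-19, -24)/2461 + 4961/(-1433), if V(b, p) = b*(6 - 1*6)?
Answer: -4961/1433 ≈ -3.4620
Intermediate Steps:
V(b, p) = 0 (V(b, p) = b*(6 - 6) = b*0 = 0)
V(-19, -24)/2461 + 4961/(-1433) = 0/2461 + 4961/(-1433) = 0*(1/2461) + 4961*(-1/1433) = 0 - 4961/1433 = -4961/1433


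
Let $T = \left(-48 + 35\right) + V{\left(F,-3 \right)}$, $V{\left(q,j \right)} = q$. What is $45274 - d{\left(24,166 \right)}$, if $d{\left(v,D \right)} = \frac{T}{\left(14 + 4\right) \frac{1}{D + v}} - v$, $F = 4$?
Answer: $45393$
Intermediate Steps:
$T = -9$ ($T = \left(-48 + 35\right) + 4 = -13 + 4 = -9$)
$d{\left(v,D \right)} = - \frac{3 v}{2} - \frac{D}{2}$ ($d{\left(v,D \right)} = - \frac{9}{\left(14 + 4\right) \frac{1}{D + v}} - v = - \frac{9}{18 \frac{1}{D + v}} - v = - 9 \left(\frac{D}{18} + \frac{v}{18}\right) - v = \left(- \frac{D}{2} - \frac{v}{2}\right) - v = - \frac{3 v}{2} - \frac{D}{2}$)
$45274 - d{\left(24,166 \right)} = 45274 - \left(\left(- \frac{3}{2}\right) 24 - 83\right) = 45274 - \left(-36 - 83\right) = 45274 - -119 = 45274 + 119 = 45393$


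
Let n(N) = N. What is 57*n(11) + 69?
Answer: 696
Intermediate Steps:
57*n(11) + 69 = 57*11 + 69 = 627 + 69 = 696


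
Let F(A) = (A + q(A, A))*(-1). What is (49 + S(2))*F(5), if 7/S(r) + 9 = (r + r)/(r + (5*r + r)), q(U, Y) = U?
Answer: -29400/61 ≈ -481.97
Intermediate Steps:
S(r) = -49/61 (S(r) = 7/(-9 + (r + r)/(r + (5*r + r))) = 7/(-9 + (2*r)/(r + 6*r)) = 7/(-9 + (2*r)/((7*r))) = 7/(-9 + (2*r)*(1/(7*r))) = 7/(-9 + 2/7) = 7/(-61/7) = 7*(-7/61) = -49/61)
F(A) = -2*A (F(A) = (A + A)*(-1) = (2*A)*(-1) = -2*A)
(49 + S(2))*F(5) = (49 - 49/61)*(-2*5) = (2940/61)*(-10) = -29400/61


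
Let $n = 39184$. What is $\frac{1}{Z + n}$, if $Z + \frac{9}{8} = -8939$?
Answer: $\frac{8}{241951} \approx 3.3065 \cdot 10^{-5}$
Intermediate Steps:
$Z = - \frac{71521}{8}$ ($Z = - \frac{9}{8} - 8939 = - \frac{71521}{8} \approx -8940.1$)
$\frac{1}{Z + n} = \frac{1}{- \frac{71521}{8} + 39184} = \frac{1}{\frac{241951}{8}} = \frac{8}{241951}$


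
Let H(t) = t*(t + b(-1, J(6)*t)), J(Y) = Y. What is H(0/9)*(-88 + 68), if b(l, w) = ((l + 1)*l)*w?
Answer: 0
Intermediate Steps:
b(l, w) = l*w*(1 + l) (b(l, w) = ((1 + l)*l)*w = (l*(1 + l))*w = l*w*(1 + l))
H(t) = t² (H(t) = t*(t - 6*t*(1 - 1)) = t*(t - 1*6*t*0) = t*(t + 0) = t*t = t²)
H(0/9)*(-88 + 68) = (0/9)²*(-88 + 68) = (0*(⅑))²*(-20) = 0²*(-20) = 0*(-20) = 0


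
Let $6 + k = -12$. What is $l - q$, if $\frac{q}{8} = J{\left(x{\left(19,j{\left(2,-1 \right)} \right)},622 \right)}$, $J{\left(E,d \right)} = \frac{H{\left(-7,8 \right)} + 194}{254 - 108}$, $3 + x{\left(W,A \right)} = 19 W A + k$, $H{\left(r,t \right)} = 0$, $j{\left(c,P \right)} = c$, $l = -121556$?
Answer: $- \frac{8874364}{73} \approx -1.2157 \cdot 10^{5}$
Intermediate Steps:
$k = -18$ ($k = -6 - 12 = -18$)
$x{\left(W,A \right)} = -21 + 19 A W$ ($x{\left(W,A \right)} = -3 + \left(19 W A - 18\right) = -3 + \left(19 A W - 18\right) = -3 + \left(-18 + 19 A W\right) = -21 + 19 A W$)
$J{\left(E,d \right)} = \frac{97}{73}$ ($J{\left(E,d \right)} = \frac{0 + 194}{254 - 108} = \frac{194}{146} = 194 \cdot \frac{1}{146} = \frac{97}{73}$)
$q = \frac{776}{73}$ ($q = 8 \cdot \frac{97}{73} = \frac{776}{73} \approx 10.63$)
$l - q = -121556 - \frac{776}{73} = - \frac{8874364}{73}$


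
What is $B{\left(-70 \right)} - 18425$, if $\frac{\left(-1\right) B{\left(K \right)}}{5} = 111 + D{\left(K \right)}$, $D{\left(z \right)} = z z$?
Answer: $-43480$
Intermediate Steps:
$D{\left(z \right)} = z^{2}$
$B{\left(K \right)} = -555 - 5 K^{2}$ ($B{\left(K \right)} = - 5 \left(111 + K^{2}\right) = -555 - 5 K^{2}$)
$B{\left(-70 \right)} - 18425 = \left(-555 - 5 \left(-70\right)^{2}\right) - 18425 = \left(-555 - 24500\right) - 18425 = -25055 - 18425 = -43480$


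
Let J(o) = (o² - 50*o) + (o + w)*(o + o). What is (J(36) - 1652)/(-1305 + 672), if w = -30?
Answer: 1724/633 ≈ 2.7235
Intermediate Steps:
J(o) = o² - 50*o + 2*o*(-30 + o) (J(o) = (o² - 50*o) + (o - 30)*(o + o) = (o² - 50*o) + (-30 + o)*(2*o) = (o² - 50*o) + 2*o*(-30 + o) = o² - 50*o + 2*o*(-30 + o))
(J(36) - 1652)/(-1305 + 672) = (36*(-110 + 3*36) - 1652)/(-1305 + 672) = (36*(-110 + 108) - 1652)/(-633) = (36*(-2) - 1652)*(-1/633) = (-72 - 1652)*(-1/633) = -1724*(-1/633) = 1724/633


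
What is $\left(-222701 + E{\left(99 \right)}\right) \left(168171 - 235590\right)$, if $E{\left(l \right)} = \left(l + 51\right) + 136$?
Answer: $14994996885$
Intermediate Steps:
$E{\left(l \right)} = 187 + l$ ($E{\left(l \right)} = \left(51 + l\right) + 136 = 187 + l$)
$\left(-222701 + E{\left(99 \right)}\right) \left(168171 - 235590\right) = \left(-222701 + \left(187 + 99\right)\right) \left(168171 - 235590\right) = \left(-222701 + 286\right) \left(-67419\right) = \left(-222415\right) \left(-67419\right) = 14994996885$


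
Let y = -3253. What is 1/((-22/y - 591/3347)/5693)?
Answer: -61984194163/1848889 ≈ -33525.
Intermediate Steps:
1/((-22/y - 591/3347)/5693) = 1/((-22/(-3253) - 591/3347)/5693) = 1/((-22*(-1/3253) - 591*1/3347)*(1/5693)) = 1/((22/3253 - 591/3347)*(1/5693)) = 1/(-1848889/10887791*1/5693) = 1/(-1848889/61984194163) = -61984194163/1848889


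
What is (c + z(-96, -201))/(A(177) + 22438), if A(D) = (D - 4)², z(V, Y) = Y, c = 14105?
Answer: 13904/52367 ≈ 0.26551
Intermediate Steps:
A(D) = (-4 + D)²
(c + z(-96, -201))/(A(177) + 22438) = (14105 - 201)/((-4 + 177)² + 22438) = 13904/(173² + 22438) = 13904/(29929 + 22438) = 13904/52367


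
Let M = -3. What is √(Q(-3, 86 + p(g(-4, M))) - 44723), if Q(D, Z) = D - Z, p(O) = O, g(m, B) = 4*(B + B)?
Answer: 2*I*√11197 ≈ 211.63*I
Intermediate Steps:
g(m, B) = 8*B (g(m, B) = 4*(2*B) = 8*B)
√(Q(-3, 86 + p(g(-4, M))) - 44723) = √((-3 - (86 + 8*(-3))) - 44723) = √((-3 - (86 - 24)) - 44723) = √((-3 - 1*62) - 44723) = √((-3 - 62) - 44723) = √(-65 - 44723) = √(-44788) = 2*I*√11197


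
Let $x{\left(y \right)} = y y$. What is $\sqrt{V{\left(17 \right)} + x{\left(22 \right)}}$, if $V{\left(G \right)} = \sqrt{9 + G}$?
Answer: $\sqrt{484 + \sqrt{26}} \approx 22.116$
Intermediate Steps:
$x{\left(y \right)} = y^{2}$
$\sqrt{V{\left(17 \right)} + x{\left(22 \right)}} = \sqrt{\sqrt{9 + 17} + 22^{2}} = \sqrt{\sqrt{26} + 484} = \sqrt{484 + \sqrt{26}}$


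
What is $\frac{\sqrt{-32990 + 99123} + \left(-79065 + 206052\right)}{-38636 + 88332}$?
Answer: $\frac{126987}{49696} + \frac{\sqrt{66133}}{49696} \approx 2.5605$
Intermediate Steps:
$\frac{\sqrt{-32990 + 99123} + \left(-79065 + 206052\right)}{-38636 + 88332} = \frac{\sqrt{66133} + 126987}{49696} = \left(126987 + \sqrt{66133}\right) \frac{1}{49696} = \frac{126987}{49696} + \frac{\sqrt{66133}}{49696}$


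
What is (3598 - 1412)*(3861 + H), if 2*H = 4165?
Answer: 12992491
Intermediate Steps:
H = 4165/2 (H = (1/2)*4165 = 4165/2 ≈ 2082.5)
(3598 - 1412)*(3861 + H) = (3598 - 1412)*(3861 + 4165/2) = 2186*(11887/2) = 12992491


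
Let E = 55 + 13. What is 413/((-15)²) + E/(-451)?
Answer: 170963/101475 ≈ 1.6848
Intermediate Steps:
E = 68
413/((-15)²) + E/(-451) = 413/((-15)²) + 68/(-451) = 413/225 + 68*(-1/451) = 413*(1/225) - 68/451 = 413/225 - 68/451 = 170963/101475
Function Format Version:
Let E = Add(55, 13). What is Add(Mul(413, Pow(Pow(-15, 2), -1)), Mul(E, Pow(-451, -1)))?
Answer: Rational(170963, 101475) ≈ 1.6848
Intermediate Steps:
E = 68
Add(Mul(413, Pow(Pow(-15, 2), -1)), Mul(E, Pow(-451, -1))) = Add(Mul(413, Pow(Pow(-15, 2), -1)), Mul(68, Pow(-451, -1))) = Add(Mul(413, Pow(225, -1)), Mul(68, Rational(-1, 451))) = Add(Mul(413, Rational(1, 225)), Rational(-68, 451)) = Add(Rational(413, 225), Rational(-68, 451)) = Rational(170963, 101475)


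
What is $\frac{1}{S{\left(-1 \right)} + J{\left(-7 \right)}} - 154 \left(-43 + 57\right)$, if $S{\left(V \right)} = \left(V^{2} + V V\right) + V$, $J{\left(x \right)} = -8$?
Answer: $- \frac{15093}{7} \approx -2156.1$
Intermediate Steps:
$S{\left(V \right)} = V + 2 V^{2}$ ($S{\left(V \right)} = \left(V^{2} + V^{2}\right) + V = 2 V^{2} + V = V + 2 V^{2}$)
$\frac{1}{S{\left(-1 \right)} + J{\left(-7 \right)}} - 154 \left(-43 + 57\right) = \frac{1}{- (1 + 2 \left(-1\right)) - 8} - 154 \left(-43 + 57\right) = \frac{1}{- (1 - 2) - 8} - 2156 = \frac{1}{\left(-1\right) \left(-1\right) - 8} - 2156 = \frac{1}{1 - 8} - 2156 = \frac{1}{-7} - 2156 = - \frac{1}{7} - 2156 = - \frac{15093}{7}$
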